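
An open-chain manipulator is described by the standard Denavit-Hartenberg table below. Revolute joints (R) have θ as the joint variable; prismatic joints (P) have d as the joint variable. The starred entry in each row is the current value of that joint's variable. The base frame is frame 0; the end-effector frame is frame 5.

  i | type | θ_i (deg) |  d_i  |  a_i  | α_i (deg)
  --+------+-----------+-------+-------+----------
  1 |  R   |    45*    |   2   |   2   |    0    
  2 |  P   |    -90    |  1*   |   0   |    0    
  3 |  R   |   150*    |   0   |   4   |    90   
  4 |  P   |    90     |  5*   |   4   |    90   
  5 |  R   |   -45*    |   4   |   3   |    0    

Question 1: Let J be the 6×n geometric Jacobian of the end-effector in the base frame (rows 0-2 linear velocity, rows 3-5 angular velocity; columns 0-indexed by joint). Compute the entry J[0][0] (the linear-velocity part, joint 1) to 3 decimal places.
axis z_0 = ẑ; lever o_n−o_0 = (2.1243,9.8867,9.1213)
cross product → J_v[:, 0] = (-9.8867,2.1243,0.0000)
J_ω[:, 0] = z_0
entry J[0][0] = -9.8867

-9.887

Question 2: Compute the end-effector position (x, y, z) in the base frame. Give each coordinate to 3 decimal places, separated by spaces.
after link 1: o_1 = (1.4142, 1.4142, 2.0000)
after link 2: o_2 = (1.4142, 1.4142, 3.0000)
after link 3: o_3 = (0.3789, 5.2779, 3.0000)
after link 4: o_4 = (5.2086, 6.5720, 7.0000)
after link 5: o_5 = (2.1243, 9.8867, 9.1213)

2.124 9.887 9.121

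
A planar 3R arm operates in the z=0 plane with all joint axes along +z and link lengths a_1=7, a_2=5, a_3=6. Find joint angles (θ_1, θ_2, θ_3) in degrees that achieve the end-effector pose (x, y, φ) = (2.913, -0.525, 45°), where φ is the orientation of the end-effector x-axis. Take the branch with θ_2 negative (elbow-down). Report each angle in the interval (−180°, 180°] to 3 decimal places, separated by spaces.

wrist centre = target − a_3·(cos φ, sin φ) = (-1.3296, -4.7676)
cos θ_2 = (24.4983−7²−5²)/(2·7·5) = -0.7072; θ_2 = -135.0048° (elbow-down)
β = atan2(-4.7676,-1.3296) = -105.5832°; ψ = atan2(-3.5352,3.4642) = -45.5817°
θ_1 = β − ψ = -60.0015°
θ_3 = φ − θ_1 − θ_2 = -119.9937° (wrapped to (-180°,180°])

-60.001 -135.005 -119.994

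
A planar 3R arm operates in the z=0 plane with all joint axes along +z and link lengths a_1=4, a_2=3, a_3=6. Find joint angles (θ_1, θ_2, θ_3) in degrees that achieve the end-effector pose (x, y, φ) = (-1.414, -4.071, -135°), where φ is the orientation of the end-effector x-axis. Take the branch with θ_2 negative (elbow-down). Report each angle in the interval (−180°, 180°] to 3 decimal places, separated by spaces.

51.943 -134.996 -51.948

wrist centre = target − a_3·(cos φ, sin φ) = (2.8286, 0.1716)
cos θ_2 = (8.0307−4²−3²)/(2·4·3) = -0.7071; θ_2 = -134.9958° (elbow-down)
β = atan2(0.1716,2.8286) = 3.4724°; ψ = atan2(-2.1215,1.8788) = -48.4711°
θ_1 = β − ψ = 51.9435°
θ_3 = φ − θ_1 − θ_2 = -51.9476° (wrapped to (-180°,180°])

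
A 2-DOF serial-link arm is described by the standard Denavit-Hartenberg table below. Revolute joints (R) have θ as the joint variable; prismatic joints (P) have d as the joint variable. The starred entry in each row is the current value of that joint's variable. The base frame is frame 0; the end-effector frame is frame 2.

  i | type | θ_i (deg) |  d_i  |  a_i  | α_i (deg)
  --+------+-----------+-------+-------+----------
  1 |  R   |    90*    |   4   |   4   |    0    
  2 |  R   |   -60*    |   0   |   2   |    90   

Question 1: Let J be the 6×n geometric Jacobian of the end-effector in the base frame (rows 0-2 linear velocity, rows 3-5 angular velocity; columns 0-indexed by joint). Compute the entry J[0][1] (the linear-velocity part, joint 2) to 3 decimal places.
-1.000

axis z_1 = (0.0000,0.0000,1.0000); lever o_n−o_1 = (1.7321,1.0000,0.0000)
cross product → J_v[:, 1] = (-1.0000,1.7321,0.0000)
J_ω[:, 1] = z_1
entry J[0][1] = -1.0000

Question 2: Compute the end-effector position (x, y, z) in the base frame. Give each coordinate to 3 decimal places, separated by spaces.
after link 1: o_1 = (0.0000, 4.0000, 4.0000)
after link 2: o_2 = (1.7321, 5.0000, 4.0000)

1.732 5.000 4.000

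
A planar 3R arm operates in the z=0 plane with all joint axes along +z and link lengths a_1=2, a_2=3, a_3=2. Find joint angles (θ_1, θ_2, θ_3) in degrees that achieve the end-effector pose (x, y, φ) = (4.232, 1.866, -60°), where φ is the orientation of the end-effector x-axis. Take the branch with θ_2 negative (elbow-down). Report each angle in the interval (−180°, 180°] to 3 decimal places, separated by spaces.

66.138 -30.005 -96.133

wrist centre = target − a_3·(cos φ, sin φ) = (3.2320, 3.5981)
cos θ_2 = (23.3918−2²−3²)/(2·2·3) = 0.8660; θ_2 = -30.0049° (elbow-down)
β = atan2(3.5981,3.2320) = 48.0678°; ψ = atan2(-1.5002,4.5979) = -18.0705°
θ_1 = β − ψ = 66.1383°
θ_3 = φ − θ_1 − θ_2 = -96.1334° (wrapped to (-180°,180°])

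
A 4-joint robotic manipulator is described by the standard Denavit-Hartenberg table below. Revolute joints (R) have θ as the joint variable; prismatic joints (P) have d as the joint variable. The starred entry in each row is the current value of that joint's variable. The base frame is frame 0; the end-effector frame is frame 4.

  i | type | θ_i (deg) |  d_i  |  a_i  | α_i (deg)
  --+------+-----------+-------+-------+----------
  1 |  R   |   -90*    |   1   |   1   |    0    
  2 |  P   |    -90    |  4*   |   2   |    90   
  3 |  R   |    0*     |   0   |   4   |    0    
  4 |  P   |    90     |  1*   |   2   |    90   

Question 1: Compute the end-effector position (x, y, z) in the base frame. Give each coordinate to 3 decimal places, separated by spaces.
after link 1: o_1 = (0.0000, -1.0000, 1.0000)
after link 2: o_2 = (-2.0000, -1.0000, 5.0000)
after link 3: o_3 = (-6.0000, -1.0000, 5.0000)
after link 4: o_4 = (-6.0000, -0.0000, 7.0000)

-6.000 -0.000 7.000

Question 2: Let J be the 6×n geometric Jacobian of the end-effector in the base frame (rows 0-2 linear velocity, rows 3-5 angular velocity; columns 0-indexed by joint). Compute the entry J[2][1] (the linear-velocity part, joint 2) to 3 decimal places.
prismatic axis z_1 = (0.0000,0.0000,1.0000)
J_v[:, 1] = z_1; J_ω[:, 1] = (0,0,0)
entry J[2][1] = 1.0000

1.000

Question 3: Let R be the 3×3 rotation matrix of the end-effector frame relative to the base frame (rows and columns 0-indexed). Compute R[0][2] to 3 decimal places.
-1.000

End-effector z-axis (col 2 of R) = (-1.0000,-0.0000,-0.0000)
R[0][2] = -1.0000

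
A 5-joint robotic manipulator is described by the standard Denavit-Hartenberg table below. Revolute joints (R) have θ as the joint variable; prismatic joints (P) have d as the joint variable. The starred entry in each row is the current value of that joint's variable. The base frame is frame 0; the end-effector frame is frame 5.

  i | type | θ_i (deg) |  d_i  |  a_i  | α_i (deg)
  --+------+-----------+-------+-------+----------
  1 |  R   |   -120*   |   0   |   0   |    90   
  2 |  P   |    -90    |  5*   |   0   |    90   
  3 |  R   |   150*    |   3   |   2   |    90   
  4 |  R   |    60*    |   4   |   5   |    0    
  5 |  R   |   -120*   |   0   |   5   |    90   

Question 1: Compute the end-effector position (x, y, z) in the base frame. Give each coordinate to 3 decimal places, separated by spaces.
after link 1: o_1 = (0.0000, 0.0000, 0.0000)
after link 2: o_2 = (-4.3301, 2.5000, 0.0000)
after link 3: o_3 = (-3.6962, 5.5981, 1.7321)
after link 4: o_4 = (-5.6136, 11.7051, 1.8971)
after link 5: o_5 = (-8.8612, 8.5801, 4.0622)

-8.861 8.580 4.062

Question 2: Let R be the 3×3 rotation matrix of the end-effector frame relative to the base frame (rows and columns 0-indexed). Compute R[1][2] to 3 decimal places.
End-effector z-axis (col 2 of R) = (0.1250,-0.6495,-0.7500)
R[1][2] = -0.6495

-0.650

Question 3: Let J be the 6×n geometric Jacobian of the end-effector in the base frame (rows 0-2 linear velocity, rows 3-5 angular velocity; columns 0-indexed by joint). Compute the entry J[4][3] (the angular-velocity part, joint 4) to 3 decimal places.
axis z_3 = (-0.7500,0.4330,-0.5000); lever o_n−o_3 = (-5.1651,2.9821,2.3301)
cross product → J_v[:, 3] = (2.5000,4.3301,0.0000)
J_ω[:, 3] = z_3
entry J[4][3] = 0.4330

0.433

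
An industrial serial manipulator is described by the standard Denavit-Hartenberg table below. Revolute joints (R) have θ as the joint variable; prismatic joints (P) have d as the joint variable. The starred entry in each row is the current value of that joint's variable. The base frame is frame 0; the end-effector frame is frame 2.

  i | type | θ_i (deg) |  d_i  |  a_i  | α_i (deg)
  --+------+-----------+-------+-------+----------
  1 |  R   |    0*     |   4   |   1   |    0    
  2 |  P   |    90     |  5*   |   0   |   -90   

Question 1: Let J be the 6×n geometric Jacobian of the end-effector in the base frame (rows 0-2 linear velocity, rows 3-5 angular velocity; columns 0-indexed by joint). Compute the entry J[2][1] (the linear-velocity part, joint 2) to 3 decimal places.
prismatic axis z_1 = (0.0000,0.0000,1.0000)
J_v[:, 1] = z_1; J_ω[:, 1] = (0,0,0)
entry J[2][1] = 1.0000

1.000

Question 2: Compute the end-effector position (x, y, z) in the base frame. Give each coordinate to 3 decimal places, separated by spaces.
1.000 0.000 9.000

after link 1: o_1 = (1.0000, 0.0000, 4.0000)
after link 2: o_2 = (1.0000, 0.0000, 9.0000)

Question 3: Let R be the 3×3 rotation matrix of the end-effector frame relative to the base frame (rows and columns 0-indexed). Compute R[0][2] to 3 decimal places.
-1.000

End-effector z-axis (col 2 of R) = (-1.0000,0.0000,0.0000)
R[0][2] = -1.0000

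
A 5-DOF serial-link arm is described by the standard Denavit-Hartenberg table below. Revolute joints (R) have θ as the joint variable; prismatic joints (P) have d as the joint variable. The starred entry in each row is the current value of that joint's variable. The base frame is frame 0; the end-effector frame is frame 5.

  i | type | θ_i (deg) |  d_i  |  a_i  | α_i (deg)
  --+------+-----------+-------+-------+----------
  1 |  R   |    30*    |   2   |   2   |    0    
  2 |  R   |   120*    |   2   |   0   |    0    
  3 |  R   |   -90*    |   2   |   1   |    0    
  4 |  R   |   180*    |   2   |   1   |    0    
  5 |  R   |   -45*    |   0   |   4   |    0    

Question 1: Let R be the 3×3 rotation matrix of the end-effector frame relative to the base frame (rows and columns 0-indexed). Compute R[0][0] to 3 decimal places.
-0.966

End-effector x-axis (col 0 of R) = (-0.9659,-0.2588,0.0000)
R[0][0] = -0.9659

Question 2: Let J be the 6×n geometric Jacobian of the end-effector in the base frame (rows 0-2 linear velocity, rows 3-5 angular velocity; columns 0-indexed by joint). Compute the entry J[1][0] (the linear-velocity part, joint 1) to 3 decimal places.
axis z_0 = ẑ; lever o_n−o_0 = (-2.1317,-0.0353,8.0000)
cross product → J_v[:, 0] = (0.0353,-2.1317,0.0000)
J_ω[:, 0] = z_0
entry J[1][0] = -2.1317

-2.132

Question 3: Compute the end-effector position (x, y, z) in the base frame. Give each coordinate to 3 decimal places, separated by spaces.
-2.132 -0.035 8.000

after link 1: o_1 = (1.7321, 1.0000, 2.0000)
after link 2: o_2 = (1.7321, 1.0000, 4.0000)
after link 3: o_3 = (2.2321, 1.8660, 6.0000)
after link 4: o_4 = (1.7321, 1.0000, 8.0000)
after link 5: o_5 = (-2.1317, -0.0353, 8.0000)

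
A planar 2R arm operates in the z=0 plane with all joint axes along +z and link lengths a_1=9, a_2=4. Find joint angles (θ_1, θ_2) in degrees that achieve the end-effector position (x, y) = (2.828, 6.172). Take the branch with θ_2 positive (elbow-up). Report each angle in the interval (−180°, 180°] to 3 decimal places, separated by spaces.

40.760 134.997

cos θ_2 = (46.0912−9²−4²)/(2·9·4) = -0.7071; θ_2 = 134.9968° (elbow-up)
β = atan2(6.1720,2.8280) = 65.3828°; ψ = atan2(2.8286,6.1717) = 24.6226°
θ_1 = β − ψ = 40.7602°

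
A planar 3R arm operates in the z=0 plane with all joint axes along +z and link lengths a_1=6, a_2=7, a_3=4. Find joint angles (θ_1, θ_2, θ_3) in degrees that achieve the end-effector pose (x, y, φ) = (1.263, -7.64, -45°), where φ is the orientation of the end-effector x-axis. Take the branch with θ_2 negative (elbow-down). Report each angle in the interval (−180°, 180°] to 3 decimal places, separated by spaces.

wrist centre = target − a_3·(cos φ, sin φ) = (-1.5654, -4.8116)
cos θ_2 = (25.6018−6²−7²)/(2·6·7) = -0.7071; θ_2 = -135.0012° (elbow-down)
β = atan2(-4.8116,-1.5654) = -108.0221°; ψ = atan2(-4.9496,1.0501) = -78.0214°
θ_1 = β − ψ = -30.0007°
θ_3 = φ − θ_1 − θ_2 = 120.0019° (wrapped to (-180°,180°])

-30.001 -135.001 120.002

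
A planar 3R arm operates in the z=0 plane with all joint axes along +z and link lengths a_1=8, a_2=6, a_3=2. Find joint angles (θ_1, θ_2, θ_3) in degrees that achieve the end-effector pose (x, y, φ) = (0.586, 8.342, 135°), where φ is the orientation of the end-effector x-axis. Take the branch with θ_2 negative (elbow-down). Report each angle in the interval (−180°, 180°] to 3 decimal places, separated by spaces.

wrist centre = target − a_3·(cos φ, sin φ) = (2.0002, 6.9278)
cos θ_2 = (51.9951−8²−6²)/(2·8·6) = -0.5001; θ_2 = -120.0034° (elbow-down)
β = atan2(6.9278,2.0002) = 73.8953°; ψ = atan2(-5.1960,4.9997) = -46.1029°
θ_1 = β − ψ = 119.9982°
θ_3 = φ − θ_1 − θ_2 = 135.0052° (wrapped to (-180°,180°])

119.998 -120.003 135.005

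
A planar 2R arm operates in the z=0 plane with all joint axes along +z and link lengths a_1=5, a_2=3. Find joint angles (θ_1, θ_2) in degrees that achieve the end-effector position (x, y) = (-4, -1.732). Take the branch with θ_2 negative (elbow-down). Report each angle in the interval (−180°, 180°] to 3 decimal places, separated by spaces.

-120.001 -120.000

cos θ_2 = (18.9998−5²−3²)/(2·5·3) = -0.5000; θ_2 = -120.0004° (elbow-down)
β = atan2(-1.7320,-4.0000) = -156.5874°; ψ = atan2(-2.5981,3.5000) = -36.5868°
θ_1 = β − ψ = -120.0006°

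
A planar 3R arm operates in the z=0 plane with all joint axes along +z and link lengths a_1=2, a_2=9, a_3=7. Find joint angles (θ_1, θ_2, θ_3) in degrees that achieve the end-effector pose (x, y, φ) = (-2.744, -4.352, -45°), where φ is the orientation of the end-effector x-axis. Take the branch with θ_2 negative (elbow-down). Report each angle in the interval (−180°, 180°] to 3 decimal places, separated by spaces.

wrist centre = target − a_3·(cos φ, sin φ) = (-7.6937, 0.5977)
cos θ_2 = (59.5511−2²−9²)/(2·2·9) = -0.7069; θ_2 = -134.9845° (elbow-down)
β = atan2(0.5977,-7.6937) = 175.5575°; ψ = atan2(-6.3657,-4.3622) = -124.4218°
θ_1 = β − ψ = 299.9793°
θ_3 = φ − θ_1 − θ_2 = 150.0052° (wrapped to (-180°,180°])

-60.021 -134.984 150.005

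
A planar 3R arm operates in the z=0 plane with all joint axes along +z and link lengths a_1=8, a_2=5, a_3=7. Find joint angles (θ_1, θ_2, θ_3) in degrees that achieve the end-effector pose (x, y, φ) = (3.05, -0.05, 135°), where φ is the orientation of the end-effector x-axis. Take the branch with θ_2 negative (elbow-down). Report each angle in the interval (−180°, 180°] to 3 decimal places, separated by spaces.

wrist centre = target − a_3·(cos φ, sin φ) = (7.9997, -4.9997)
cos θ_2 = (88.9934−8²−5²)/(2·8·5) = -0.0001; θ_2 = -90.0047° (elbow-down)
β = atan2(-4.9997,7.9997) = -32.0049°; ψ = atan2(-5.0000,7.9996) = -32.0067°
θ_1 = β − ψ = 0.0018°
θ_3 = φ − θ_1 − θ_2 = -134.9971° (wrapped to (-180°,180°])

0.002 -90.005 -134.997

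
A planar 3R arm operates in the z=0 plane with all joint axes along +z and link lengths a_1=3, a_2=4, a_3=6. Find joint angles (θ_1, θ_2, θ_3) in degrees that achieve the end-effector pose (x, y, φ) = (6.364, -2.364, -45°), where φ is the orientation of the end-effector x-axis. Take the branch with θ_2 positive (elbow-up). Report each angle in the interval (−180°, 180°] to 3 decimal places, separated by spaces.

-45.001 135.000 -134.999

wrist centre = target − a_3·(cos φ, sin φ) = (2.1214, 1.8786)
cos θ_2 = (8.0295−3²−4²)/(2·3·4) = -0.7071; θ_2 = 134.9999° (elbow-up)
β = atan2(1.8786,2.1214) = 41.5276°; ψ = atan2(2.8284,0.1716) = 86.5286°
θ_1 = β − ψ = -45.0011°
θ_3 = φ − θ_1 − θ_2 = -134.9989° (wrapped to (-180°,180°])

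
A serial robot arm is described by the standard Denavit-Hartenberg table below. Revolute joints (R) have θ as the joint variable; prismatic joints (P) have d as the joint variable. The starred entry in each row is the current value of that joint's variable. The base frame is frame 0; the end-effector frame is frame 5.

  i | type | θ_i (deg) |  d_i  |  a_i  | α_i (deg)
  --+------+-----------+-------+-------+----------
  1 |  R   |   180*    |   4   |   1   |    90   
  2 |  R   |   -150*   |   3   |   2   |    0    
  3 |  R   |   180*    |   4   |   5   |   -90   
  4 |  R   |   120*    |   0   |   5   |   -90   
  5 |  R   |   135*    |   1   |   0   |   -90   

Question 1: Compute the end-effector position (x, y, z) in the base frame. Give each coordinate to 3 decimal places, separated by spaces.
-0.683 3.170 3.817

after link 1: o_1 = (-1.0000, 0.0000, 4.0000)
after link 2: o_2 = (0.7321, 3.0000, 3.0000)
after link 3: o_3 = (-3.5981, 7.0000, 5.5000)
after link 4: o_4 = (-1.4330, 2.6699, 4.2500)
after link 5: o_5 = (-0.6830, 3.1699, 3.8170)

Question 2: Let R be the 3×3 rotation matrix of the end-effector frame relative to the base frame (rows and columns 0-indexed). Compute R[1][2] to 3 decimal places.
End-effector z-axis (col 2 of R) = (0.0474,0.6124,0.7891)
R[1][2] = 0.6124

0.612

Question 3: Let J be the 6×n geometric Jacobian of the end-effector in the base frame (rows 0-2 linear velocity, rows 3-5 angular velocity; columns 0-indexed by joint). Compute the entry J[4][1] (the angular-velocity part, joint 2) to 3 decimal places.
1.000

axis z_1 = (0.0000,1.0000,0.0000); lever o_n−o_1 = (0.3170,3.1699,-0.1830)
cross product → J_v[:, 1] = (-0.1830,0.0000,-0.3170)
J_ω[:, 1] = z_1
entry J[4][1] = 1.0000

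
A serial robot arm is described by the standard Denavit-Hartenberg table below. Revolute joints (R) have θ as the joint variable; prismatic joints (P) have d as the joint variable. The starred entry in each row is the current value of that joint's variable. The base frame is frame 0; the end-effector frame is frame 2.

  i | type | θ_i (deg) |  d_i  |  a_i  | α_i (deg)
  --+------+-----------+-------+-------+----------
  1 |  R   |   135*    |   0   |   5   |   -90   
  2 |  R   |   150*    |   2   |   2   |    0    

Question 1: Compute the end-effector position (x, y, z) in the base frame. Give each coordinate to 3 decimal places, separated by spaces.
-3.725 0.897 -1.000

after link 1: o_1 = (-3.5355, 3.5355, 0.0000)
after link 2: o_2 = (-3.7250, 0.8966, -1.0000)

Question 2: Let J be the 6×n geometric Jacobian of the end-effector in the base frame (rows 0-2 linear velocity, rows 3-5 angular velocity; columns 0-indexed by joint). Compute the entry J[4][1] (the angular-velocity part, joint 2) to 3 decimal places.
-0.707

axis z_1 = (-0.7071,-0.7071,0.0000); lever o_n−o_1 = (-0.1895,-2.6390,-1.0000)
cross product → J_v[:, 1] = (0.7071,-0.7071,1.7321)
J_ω[:, 1] = z_1
entry J[4][1] = -0.7071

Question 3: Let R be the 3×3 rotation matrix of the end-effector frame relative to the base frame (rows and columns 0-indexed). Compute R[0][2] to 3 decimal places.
End-effector z-axis (col 2 of R) = (-0.7071,-0.7071,0.0000)
R[0][2] = -0.7071

-0.707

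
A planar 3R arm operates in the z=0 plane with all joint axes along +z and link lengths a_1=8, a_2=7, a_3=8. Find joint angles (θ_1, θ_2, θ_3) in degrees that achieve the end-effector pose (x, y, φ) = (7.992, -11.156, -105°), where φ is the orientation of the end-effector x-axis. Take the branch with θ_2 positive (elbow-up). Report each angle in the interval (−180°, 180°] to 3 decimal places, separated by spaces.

wrist centre = target − a_3·(cos φ, sin φ) = (10.0626, -3.4286)
cos θ_2 = (113.0102−8²−7²)/(2·8·7) = 0.0001; θ_2 = 89.9948° (elbow-up)
β = atan2(-3.4286,10.0626) = -18.8154°; ψ = atan2(7.0000,8.0006) = 41.1837°
θ_1 = β − ψ = -59.9991°
θ_3 = φ − θ_1 − θ_2 = -134.9957° (wrapped to (-180°,180°])

-59.999 89.995 -134.996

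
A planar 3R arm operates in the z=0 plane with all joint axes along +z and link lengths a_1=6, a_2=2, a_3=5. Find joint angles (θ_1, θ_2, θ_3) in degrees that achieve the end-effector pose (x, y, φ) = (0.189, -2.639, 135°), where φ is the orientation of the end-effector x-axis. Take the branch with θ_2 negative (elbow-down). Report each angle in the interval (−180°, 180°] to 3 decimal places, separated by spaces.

wrist centre = target − a_3·(cos φ, sin φ) = (3.7245, -6.1745)
cos θ_2 = (51.9970−6²−2²)/(2·6·2) = 0.4999; θ_2 = -60.0082° (elbow-down)
β = atan2(-6.1745,3.7245) = -58.9012°; ψ = atan2(-1.7322,6.9998) = -13.8995°
θ_1 = β − ψ = -45.0018°
θ_3 = φ − θ_1 − θ_2 = -119.9900° (wrapped to (-180°,180°])

-45.002 -60.008 -119.990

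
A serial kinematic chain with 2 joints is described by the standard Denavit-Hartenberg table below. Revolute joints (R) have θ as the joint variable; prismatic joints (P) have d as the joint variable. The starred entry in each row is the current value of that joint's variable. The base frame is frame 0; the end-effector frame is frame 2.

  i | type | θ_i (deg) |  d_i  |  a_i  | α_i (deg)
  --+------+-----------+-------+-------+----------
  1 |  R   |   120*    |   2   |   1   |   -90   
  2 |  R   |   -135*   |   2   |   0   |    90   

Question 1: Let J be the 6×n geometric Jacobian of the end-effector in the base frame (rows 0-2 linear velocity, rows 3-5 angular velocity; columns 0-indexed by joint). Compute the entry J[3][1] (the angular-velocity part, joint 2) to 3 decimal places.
axis z_1 = (-0.8660,-0.5000,0.0000); lever o_n−o_1 = (-1.7321,-1.0000,0.0000)
cross product → J_v[:, 1] = (0.0000,-0.0000,0.0000)
J_ω[:, 1] = z_1
entry J[3][1] = -0.8660

-0.866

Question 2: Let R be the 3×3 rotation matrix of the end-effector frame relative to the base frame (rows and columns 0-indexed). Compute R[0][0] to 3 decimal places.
End-effector x-axis (col 0 of R) = (0.3536,-0.6124,0.7071)
R[0][0] = 0.3536

0.354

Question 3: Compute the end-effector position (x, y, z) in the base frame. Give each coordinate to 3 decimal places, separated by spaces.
after link 1: o_1 = (-0.5000, 0.8660, 2.0000)
after link 2: o_2 = (-2.2321, -0.1340, 2.0000)

-2.232 -0.134 2.000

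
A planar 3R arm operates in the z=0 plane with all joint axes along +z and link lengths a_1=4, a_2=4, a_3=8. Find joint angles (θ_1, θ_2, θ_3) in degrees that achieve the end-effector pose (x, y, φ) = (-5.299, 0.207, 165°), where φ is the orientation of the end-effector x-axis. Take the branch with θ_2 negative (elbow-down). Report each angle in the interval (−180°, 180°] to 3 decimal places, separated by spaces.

30.001 -135.007 -89.994

wrist centre = target − a_3·(cos φ, sin φ) = (2.4284, -1.8636)
cos θ_2 = (9.3700−4²−4²)/(2·4·4) = -0.7072; θ_2 = -135.0066° (elbow-down)
β = atan2(-1.8636,2.4284) = -37.5025°; ψ = atan2(-2.8281,1.1712) = -67.5033°
θ_1 = β − ψ = 30.0008°
θ_3 = φ − θ_1 − θ_2 = -89.9942° (wrapped to (-180°,180°])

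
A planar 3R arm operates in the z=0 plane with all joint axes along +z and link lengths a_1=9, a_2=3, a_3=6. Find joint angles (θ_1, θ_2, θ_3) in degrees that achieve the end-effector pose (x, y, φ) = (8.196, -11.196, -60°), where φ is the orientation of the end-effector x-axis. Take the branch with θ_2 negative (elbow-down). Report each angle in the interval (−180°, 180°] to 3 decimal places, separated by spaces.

wrist centre = target − a_3·(cos φ, sin φ) = (5.1960, -5.9998)
cos θ_2 = (62.9966−9²−3²)/(2·9·3) = -0.5001; θ_2 = -120.0042° (elbow-down)
β = atan2(-5.9998,5.1960) = -49.1067°; ψ = atan2(-2.5980,7.4998) = -19.1063°
θ_1 = β − ψ = -30.0004°
θ_3 = φ − θ_1 − θ_2 = 90.0046° (wrapped to (-180°,180°])

-30.000 -120.004 90.005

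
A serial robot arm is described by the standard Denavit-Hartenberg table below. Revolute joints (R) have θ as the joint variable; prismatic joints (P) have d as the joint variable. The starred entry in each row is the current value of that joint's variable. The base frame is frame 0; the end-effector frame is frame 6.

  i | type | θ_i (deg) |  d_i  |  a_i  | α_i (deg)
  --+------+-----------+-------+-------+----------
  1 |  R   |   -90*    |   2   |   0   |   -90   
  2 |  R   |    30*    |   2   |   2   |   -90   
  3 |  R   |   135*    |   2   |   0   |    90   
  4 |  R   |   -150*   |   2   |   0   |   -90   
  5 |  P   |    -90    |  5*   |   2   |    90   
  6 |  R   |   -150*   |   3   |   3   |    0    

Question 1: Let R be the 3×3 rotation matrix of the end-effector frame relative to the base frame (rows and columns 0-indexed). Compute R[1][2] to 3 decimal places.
0.780

End-effector z-axis (col 2 of R) = (-0.6124,0.7803,-0.1268)
R[1][2] = 0.7803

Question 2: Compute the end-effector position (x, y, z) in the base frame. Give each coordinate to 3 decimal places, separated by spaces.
after link 1: o_1 = (0.0000, 0.0000, 2.0000)
after link 2: o_2 = (2.0000, -1.7321, 1.0000)
after link 3: o_3 = (2.0000, -0.7321, -0.7321)
after link 4: o_4 = (0.5858, -1.9568, -1.4392)
after link 5: o_5 = (-2.5962, -3.8157, 2.4876)
after link 6: o_6 = (-2.0659, 0.3065, 1.6355)

-2.066 0.307 1.636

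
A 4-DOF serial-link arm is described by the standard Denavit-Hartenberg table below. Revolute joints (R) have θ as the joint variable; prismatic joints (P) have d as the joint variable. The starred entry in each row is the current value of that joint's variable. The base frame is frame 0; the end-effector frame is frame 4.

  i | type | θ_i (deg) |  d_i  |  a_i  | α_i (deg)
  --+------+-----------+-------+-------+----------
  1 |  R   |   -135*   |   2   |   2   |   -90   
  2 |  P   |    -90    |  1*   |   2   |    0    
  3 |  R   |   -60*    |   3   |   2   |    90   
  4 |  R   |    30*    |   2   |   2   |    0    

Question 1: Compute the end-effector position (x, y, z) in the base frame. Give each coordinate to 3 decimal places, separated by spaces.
5.114 -1.957 4.134

after link 1: o_1 = (-1.4142, -1.4142, 2.0000)
after link 2: o_2 = (-0.7071, -2.1213, 4.0000)
after link 3: o_3 = (2.6390, -3.0179, 5.0000)
after link 4: o_4 = (5.1138, -1.9572, 4.1340)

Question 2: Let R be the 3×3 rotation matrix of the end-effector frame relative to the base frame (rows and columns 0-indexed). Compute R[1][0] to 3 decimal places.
End-effector x-axis (col 0 of R) = (0.8839,0.1768,0.4330)
R[1][0] = 0.1768

0.177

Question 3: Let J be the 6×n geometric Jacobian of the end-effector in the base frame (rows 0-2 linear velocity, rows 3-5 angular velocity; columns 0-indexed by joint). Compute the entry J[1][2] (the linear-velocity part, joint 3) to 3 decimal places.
axis z_2 = (0.7071,-0.7071,0.0000); lever o_n−o_2 = (5.8209,0.1641,0.1340)
cross product → J_v[:, 2] = (-0.0947,-0.0947,4.2321)
J_ω[:, 2] = z_2
entry J[1][2] = -0.0947

-0.095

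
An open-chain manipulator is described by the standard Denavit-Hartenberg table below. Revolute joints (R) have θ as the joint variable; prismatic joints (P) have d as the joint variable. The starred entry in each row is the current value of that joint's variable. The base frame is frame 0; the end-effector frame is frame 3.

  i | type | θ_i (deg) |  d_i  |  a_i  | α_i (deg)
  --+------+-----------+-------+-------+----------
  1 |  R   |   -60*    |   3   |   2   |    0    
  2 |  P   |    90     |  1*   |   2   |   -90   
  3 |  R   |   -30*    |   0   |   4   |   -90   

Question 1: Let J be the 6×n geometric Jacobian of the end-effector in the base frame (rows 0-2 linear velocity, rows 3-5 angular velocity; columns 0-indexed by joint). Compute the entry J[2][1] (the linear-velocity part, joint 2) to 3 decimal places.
prismatic axis z_1 = (0.0000,0.0000,1.0000)
J_v[:, 1] = z_1; J_ω[:, 1] = (0,0,0)
entry J[2][1] = 1.0000

1.000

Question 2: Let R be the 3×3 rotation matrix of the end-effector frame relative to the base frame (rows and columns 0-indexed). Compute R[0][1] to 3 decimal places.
End-effector y-axis (col 1 of R) = (0.5000,-0.8660,-0.0000)
R[0][1] = 0.5000

0.500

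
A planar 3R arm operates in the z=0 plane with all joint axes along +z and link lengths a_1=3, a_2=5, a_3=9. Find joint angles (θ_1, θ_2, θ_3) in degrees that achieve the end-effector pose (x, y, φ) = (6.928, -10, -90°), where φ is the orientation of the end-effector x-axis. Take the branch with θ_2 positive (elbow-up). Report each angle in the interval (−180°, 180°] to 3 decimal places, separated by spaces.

-46.431 60.006 -103.575

wrist centre = target − a_3·(cos φ, sin φ) = (6.9280, -1.0000)
cos θ_2 = (48.9972−3²−5²)/(2·3·5) = 0.4999; θ_2 = 60.0062° (elbow-up)
β = atan2(-1.0000,6.9280) = -8.2134°; ψ = atan2(4.3304,5.4995) = 38.2173°
θ_1 = β − ψ = -46.4308°
θ_3 = φ − θ_1 − θ_2 = -103.5754° (wrapped to (-180°,180°])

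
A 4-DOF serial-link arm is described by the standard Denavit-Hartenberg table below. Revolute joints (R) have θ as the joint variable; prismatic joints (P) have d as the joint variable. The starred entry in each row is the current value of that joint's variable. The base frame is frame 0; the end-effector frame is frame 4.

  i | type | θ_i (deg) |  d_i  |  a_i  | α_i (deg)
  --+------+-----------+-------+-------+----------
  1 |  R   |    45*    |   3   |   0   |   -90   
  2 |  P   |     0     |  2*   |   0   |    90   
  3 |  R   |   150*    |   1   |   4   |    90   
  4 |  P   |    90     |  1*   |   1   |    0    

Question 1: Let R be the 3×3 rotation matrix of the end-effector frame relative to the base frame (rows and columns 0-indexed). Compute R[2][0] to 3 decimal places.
End-effector x-axis (col 0 of R) = (-0.0000,-0.0000,1.0000)
R[2][0] = 1.0000

1.000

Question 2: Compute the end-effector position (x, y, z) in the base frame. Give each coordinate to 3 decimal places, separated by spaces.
after link 1: o_1 = (0.0000, 0.0000, 3.0000)
after link 2: o_2 = (-1.4142, 1.4142, 3.0000)
after link 3: o_3 = (-5.2779, 0.3789, 4.0000)
after link 4: o_4 = (-5.5367, 1.3449, 5.0000)

-5.537 1.345 5.000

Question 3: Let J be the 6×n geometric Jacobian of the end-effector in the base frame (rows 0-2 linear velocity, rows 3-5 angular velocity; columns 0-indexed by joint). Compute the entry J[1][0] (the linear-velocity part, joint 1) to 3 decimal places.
-5.537

axis z_0 = ẑ; lever o_n−o_0 = (-5.5367,1.3449,5.0000)
cross product → J_v[:, 0] = (-1.3449,-5.5367,0.0000)
J_ω[:, 0] = z_0
entry J[1][0] = -5.5367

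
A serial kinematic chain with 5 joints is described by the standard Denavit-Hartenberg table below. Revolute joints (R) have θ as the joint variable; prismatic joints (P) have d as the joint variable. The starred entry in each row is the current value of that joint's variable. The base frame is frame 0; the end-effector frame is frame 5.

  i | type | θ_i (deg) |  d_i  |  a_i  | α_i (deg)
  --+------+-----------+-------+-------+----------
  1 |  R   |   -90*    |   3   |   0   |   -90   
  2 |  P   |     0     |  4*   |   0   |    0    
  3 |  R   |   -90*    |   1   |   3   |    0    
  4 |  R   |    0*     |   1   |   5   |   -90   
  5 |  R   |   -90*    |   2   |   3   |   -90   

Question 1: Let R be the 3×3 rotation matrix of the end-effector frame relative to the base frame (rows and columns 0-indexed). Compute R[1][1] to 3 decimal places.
End-effector y-axis (col 1 of R) = (-0.0000,1.0000,0.0000)
R[1][1] = 1.0000

1.000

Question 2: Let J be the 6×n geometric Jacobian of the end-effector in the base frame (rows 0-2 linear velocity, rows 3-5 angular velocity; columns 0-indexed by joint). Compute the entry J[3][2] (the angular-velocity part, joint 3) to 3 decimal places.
1.000

axis z_2 = (1.0000,0.0000,0.0000); lever o_n−o_2 = (5.0000,-2.0000,8.0000)
cross product → J_v[:, 2] = (0.0000,-8.0000,-2.0000)
J_ω[:, 2] = z_2
entry J[3][2] = 1.0000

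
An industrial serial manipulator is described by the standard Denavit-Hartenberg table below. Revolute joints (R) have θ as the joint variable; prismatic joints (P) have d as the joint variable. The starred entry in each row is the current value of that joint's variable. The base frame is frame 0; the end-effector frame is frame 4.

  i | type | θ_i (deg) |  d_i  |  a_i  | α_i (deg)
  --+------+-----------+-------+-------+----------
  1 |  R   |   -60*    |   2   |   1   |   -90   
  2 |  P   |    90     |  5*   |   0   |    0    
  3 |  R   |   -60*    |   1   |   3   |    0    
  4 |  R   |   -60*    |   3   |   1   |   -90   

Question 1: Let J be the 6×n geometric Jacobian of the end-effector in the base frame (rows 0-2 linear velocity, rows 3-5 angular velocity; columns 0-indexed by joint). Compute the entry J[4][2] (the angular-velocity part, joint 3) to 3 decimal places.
axis z_2 = (0.8660,0.5000,0.0000); lever o_n−o_2 = (5.1962,-1.0000,-1.0000)
cross product → J_v[:, 2] = (-0.5000,0.8660,-3.4641)
J_ω[:, 2] = z_2
entry J[4][2] = 0.5000

0.500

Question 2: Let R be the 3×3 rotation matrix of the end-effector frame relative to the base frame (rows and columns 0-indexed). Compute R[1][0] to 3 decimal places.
-0.750

End-effector x-axis (col 0 of R) = (0.4330,-0.7500,0.5000)
R[1][0] = -0.7500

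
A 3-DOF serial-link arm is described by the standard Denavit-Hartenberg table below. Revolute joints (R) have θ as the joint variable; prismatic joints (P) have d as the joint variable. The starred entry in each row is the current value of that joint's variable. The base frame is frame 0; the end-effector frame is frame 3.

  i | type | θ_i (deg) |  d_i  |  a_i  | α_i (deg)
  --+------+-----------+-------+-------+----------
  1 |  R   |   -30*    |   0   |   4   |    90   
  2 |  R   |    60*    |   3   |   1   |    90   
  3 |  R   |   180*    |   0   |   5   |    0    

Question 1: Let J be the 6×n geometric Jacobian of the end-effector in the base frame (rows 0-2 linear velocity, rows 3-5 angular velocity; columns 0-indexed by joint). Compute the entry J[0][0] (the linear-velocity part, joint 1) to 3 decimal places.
3.598

axis z_0 = ẑ; lever o_n−o_0 = (0.2321,-3.5981,-3.4641)
cross product → J_v[:, 0] = (3.5981,0.2321,-0.0000)
J_ω[:, 0] = z_0
entry J[0][0] = 3.5981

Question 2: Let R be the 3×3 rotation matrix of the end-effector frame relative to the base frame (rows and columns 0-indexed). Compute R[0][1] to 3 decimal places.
End-effector y-axis (col 1 of R) = (0.5000,0.8660,-0.0000)
R[0][1] = 0.5000

0.500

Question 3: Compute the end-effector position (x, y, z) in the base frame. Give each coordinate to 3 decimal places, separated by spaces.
0.232 -3.598 -3.464

after link 1: o_1 = (3.4641, -2.0000, 0.0000)
after link 2: o_2 = (2.3971, -4.8481, 0.8660)
after link 3: o_3 = (0.2321, -3.5981, -3.4641)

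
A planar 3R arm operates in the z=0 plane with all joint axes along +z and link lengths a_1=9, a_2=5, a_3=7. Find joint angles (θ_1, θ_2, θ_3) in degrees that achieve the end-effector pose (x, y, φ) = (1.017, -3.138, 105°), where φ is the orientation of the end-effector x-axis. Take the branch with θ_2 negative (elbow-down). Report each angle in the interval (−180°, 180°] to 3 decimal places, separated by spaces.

-44.999 -89.999 -120.002

wrist centre = target − a_3·(cos φ, sin φ) = (2.8287, -9.8995)
cos θ_2 = (106.0015−9²−5²)/(2·9·5) = 0.0000; θ_2 = -89.9991° (elbow-down)
β = atan2(-9.8995,2.8287) = -74.0529°; ψ = atan2(-5.0000,9.0001) = -29.0544°
θ_1 = β − ψ = -44.9986°
θ_3 = φ − θ_1 − θ_2 = -120.0024° (wrapped to (-180°,180°])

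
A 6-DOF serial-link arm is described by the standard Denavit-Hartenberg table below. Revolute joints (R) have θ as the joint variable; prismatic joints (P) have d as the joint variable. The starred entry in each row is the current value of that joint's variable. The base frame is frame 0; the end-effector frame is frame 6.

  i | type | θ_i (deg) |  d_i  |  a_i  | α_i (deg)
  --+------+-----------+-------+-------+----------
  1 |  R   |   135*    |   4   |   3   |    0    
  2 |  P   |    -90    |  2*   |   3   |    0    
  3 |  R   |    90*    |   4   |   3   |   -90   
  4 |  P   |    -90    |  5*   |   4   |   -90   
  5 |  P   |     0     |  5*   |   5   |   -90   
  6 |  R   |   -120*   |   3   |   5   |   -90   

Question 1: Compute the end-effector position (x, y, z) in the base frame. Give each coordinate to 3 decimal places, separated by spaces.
after link 1: o_1 = (-2.1213, 2.1213, 4.0000)
after link 2: o_2 = (0.0000, 4.2426, 6.0000)
after link 3: o_3 = (-2.1213, 6.3640, 10.0000)
after link 4: o_4 = (-5.6569, 2.8284, 14.0000)
after link 5: o_5 = (-9.1924, 6.3640, 19.0000)
after link 6: o_6 = (-10.1329, 11.5471, 16.5000)

-10.133 11.547 16.500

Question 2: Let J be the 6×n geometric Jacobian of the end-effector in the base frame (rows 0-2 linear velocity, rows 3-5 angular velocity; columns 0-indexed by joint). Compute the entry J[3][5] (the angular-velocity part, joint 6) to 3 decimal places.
axis z_5 = (0.7071,0.7071,-0.0000); lever o_n−o_5 = (-0.9405,5.1832,-2.5000)
cross product → J_v[:, 5] = (-1.7678,1.7678,4.3301)
J_ω[:, 5] = z_5
entry J[3][5] = 0.7071

0.707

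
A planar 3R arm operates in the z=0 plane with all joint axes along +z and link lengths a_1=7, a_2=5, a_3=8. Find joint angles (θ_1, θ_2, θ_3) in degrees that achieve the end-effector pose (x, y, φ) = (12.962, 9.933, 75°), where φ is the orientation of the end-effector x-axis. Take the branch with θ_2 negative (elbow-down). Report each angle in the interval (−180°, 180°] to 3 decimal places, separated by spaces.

wrist centre = target − a_3·(cos φ, sin φ) = (10.8914, 2.2056)
cos θ_2 = (123.4883−7²−5²)/(2·7·5) = 0.7070; θ_2 = -45.0106° (elbow-down)
β = atan2(2.2056,10.8914) = 11.4480°; ψ = atan2(-3.5362,10.5349) = -18.5551°
θ_1 = β − ψ = 30.0031°
θ_3 = φ − θ_1 − θ_2 = 90.0076° (wrapped to (-180°,180°])

30.003 -45.011 90.008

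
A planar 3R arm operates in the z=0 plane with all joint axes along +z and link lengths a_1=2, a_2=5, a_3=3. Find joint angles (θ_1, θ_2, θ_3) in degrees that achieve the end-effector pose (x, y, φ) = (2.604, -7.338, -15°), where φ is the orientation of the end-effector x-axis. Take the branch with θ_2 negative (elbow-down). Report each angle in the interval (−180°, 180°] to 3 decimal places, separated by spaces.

-59.991 -45.008 89.999

wrist centre = target − a_3·(cos φ, sin φ) = (-0.2938, -6.5615)
cos θ_2 = (43.1401−2²−5²)/(2·2·5) = 0.7070; θ_2 = -45.0080° (elbow-down)
β = atan2(-6.5615,-0.2938) = -92.5636°; ψ = atan2(-3.5360,5.5350) = -32.5723°
θ_1 = β − ψ = -59.9913°
θ_3 = φ − θ_1 − θ_2 = 89.9993° (wrapped to (-180°,180°])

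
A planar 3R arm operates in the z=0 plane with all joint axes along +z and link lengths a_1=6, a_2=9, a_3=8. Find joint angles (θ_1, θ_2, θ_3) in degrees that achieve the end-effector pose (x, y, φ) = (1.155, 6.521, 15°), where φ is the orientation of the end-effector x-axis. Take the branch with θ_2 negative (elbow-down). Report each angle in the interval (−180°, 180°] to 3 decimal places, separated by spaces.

wrist centre = target − a_3·(cos φ, sin φ) = (-6.5724, 4.4504)
cos θ_2 = (63.0030−6²−9²)/(2·6·9) = -0.5000; θ_2 = -119.9982° (elbow-down)
β = atan2(4.4504,-6.5724) = 145.8965°; ψ = atan2(-7.7944,1.5003) = -79.1050°
θ_1 = β − ψ = 225.0015°
θ_3 = φ − θ_1 − θ_2 = -90.0033° (wrapped to (-180°,180°])

-134.999 -119.998 -90.003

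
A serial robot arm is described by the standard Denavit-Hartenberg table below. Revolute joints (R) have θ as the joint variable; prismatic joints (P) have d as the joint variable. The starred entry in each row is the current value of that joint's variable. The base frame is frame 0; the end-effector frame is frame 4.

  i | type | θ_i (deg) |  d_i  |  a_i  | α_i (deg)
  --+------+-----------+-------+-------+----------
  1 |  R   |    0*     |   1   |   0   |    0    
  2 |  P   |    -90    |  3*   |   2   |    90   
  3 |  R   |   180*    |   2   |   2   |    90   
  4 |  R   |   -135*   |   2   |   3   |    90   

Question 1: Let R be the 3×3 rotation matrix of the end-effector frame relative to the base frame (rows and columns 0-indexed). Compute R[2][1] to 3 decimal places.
1.000

End-effector y-axis (col 1 of R) = (0.0000,-0.0000,1.0000)
R[2][1] = 1.0000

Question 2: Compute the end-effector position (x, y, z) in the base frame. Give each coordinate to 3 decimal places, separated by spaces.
0.121 -2.121 6.000

after link 1: o_1 = (0.0000, 0.0000, 1.0000)
after link 2: o_2 = (0.0000, -2.0000, 4.0000)
after link 3: o_3 = (-2.0000, -0.0000, 4.0000)
after link 4: o_4 = (0.1213, -2.1213, 6.0000)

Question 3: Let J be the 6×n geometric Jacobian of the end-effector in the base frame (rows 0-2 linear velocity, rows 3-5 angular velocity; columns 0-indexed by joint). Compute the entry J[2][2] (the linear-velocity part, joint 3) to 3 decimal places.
axis z_2 = (-1.0000,-0.0000,0.0000); lever o_n−o_2 = (0.1213,-0.1213,2.0000)
cross product → J_v[:, 2] = (-0.0000,2.0000,0.1213)
J_ω[:, 2] = z_2
entry J[2][2] = 0.1213

0.121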